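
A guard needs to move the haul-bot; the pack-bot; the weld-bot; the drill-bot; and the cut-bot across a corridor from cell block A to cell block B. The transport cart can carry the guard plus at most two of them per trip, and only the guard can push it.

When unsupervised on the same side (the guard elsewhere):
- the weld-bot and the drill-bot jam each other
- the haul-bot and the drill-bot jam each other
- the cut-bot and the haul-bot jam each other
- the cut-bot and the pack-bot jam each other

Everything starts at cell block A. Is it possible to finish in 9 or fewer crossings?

Yes

Yes — this plan uses 7 crossings (≤ 9):
1. Guard goes to cell block B with the cut-bot and the drill-bot.  [cell block A: the haul-bot, the pack-bot, the weld-bot | cell block B: the cut-bot, the drill-bot]
2. Guard goes back to cell block A alone.  [cell block A: the haul-bot, the pack-bot, the weld-bot | cell block B: the cut-bot, the drill-bot]
3. Guard goes to cell block B with the haul-bot.  [cell block A: the pack-bot, the weld-bot | cell block B: the cut-bot, the drill-bot, the haul-bot]
4. Guard goes back to cell block A with the cut-bot and the drill-bot.  [cell block A: the cut-bot, the drill-bot, the pack-bot, the weld-bot | cell block B: the haul-bot]
5. Guard goes to cell block B with the pack-bot and the weld-bot.  [cell block A: the cut-bot, the drill-bot | cell block B: the haul-bot, the pack-bot, the weld-bot]
6. Guard goes back to cell block A alone.  [cell block A: the cut-bot, the drill-bot | cell block B: the haul-bot, the pack-bot, the weld-bot]
7. Guard goes to cell block B with the cut-bot and the drill-bot.  [cell block A: — | cell block B: the cut-bot, the drill-bot, the haul-bot, the pack-bot, the weld-bot]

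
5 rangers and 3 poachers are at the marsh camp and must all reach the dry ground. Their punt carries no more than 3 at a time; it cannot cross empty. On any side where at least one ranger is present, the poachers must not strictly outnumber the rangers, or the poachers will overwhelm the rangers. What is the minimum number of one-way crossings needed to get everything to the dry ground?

Counting alone: each trip to the dry ground takes at most 3 across and each return brings at least 1 back, so after t trips out (and t−1 returns) at most 3t − (t−1) of the 8 are across; that first reaches 8 at t = 4, so at least 7 crossings are needed.
The plan below uses exactly 7 crossings, so it is optimal:
1. 2 poachers → the dry ground.  (the marsh camp: 5R 1P; the dry ground: 0R 2P)
2. 1 poacher ← the marsh camp.  (the marsh camp: 5R 2P; the dry ground: 0R 1P)
3. 2 rangers and 1 poacher → the dry ground.  (the marsh camp: 3R 1P; the dry ground: 2R 2P)
4. 1 poacher ← the marsh camp.  (the marsh camp: 3R 2P; the dry ground: 2R 1P)
5. 1 ranger and 2 poachers → the dry ground.  (the marsh camp: 2R 0P; the dry ground: 3R 3P)
6. 1 poacher ← the marsh camp.  (the marsh camp: 2R 1P; the dry ground: 3R 2P)
7. 2 rangers and 1 poacher → the dry ground.  (the marsh camp: 0R 0P; the dry ground: 5R 3P)

7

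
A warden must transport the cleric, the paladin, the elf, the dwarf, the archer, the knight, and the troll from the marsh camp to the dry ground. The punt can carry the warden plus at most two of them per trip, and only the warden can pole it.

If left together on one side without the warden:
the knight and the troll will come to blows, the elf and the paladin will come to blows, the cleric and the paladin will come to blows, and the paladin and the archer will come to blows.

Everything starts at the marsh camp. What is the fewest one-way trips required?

Counting alone: the warden can take at most 2 across per trip to the dry ground, so moving all 7 needs at least 4 loaded trips out, with a return between consecutive ones — at least 7 crossings.
The plan below uses exactly 7 crossings, so it is optimal:
1. Warden goes to the dry ground with the knight and the paladin.  [the marsh camp: the archer, the cleric, the dwarf, the elf, the troll | the dry ground: the knight, the paladin]
2. Warden goes back to the marsh camp alone.  [the marsh camp: the archer, the cleric, the dwarf, the elf, the troll | the dry ground: the knight, the paladin]
3. Warden goes to the dry ground with the cleric and the elf.  [the marsh camp: the archer, the dwarf, the troll | the dry ground: the cleric, the elf, the knight, the paladin]
4. Warden goes back to the marsh camp with the paladin.  [the marsh camp: the archer, the dwarf, the paladin, the troll | the dry ground: the cleric, the elf, the knight]
5. Warden goes to the dry ground with the archer and the dwarf.  [the marsh camp: the paladin, the troll | the dry ground: the archer, the cleric, the dwarf, the elf, the knight]
6. Warden goes back to the marsh camp alone.  [the marsh camp: the paladin, the troll | the dry ground: the archer, the cleric, the dwarf, the elf, the knight]
7. Warden goes to the dry ground with the paladin and the troll.  [the marsh camp: — | the dry ground: the archer, the cleric, the dwarf, the elf, the knight, the paladin, the troll]

7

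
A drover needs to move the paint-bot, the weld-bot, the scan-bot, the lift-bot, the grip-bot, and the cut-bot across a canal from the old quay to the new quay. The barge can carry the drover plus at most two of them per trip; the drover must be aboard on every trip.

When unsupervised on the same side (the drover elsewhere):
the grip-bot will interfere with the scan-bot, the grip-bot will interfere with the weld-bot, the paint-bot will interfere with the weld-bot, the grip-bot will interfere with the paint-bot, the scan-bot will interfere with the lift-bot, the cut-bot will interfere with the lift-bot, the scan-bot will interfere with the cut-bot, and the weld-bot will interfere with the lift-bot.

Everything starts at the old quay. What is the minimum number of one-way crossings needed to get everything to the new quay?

Whatever the first load, the items left behind include a forbidden pair without the drover. No opening move is safe, so no plan exists.

impossible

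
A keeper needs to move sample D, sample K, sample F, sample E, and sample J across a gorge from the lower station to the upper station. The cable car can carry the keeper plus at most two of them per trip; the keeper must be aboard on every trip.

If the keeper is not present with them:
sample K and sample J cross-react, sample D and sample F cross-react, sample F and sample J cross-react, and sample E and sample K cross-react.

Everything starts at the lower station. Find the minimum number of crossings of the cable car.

Counting alone: the keeper can take at most 2 across per trip to the upper station, so moving all 5 needs at least 3 loaded trips out, with a return between consecutive ones — at least 5 crossings.
The safety rule pushes this higher. Following every safe sequence of crossings, the most of the 5 that can be at the upper station as the cable car arrives there on crossing 5 is 4 — never all 5.
So no plan with fewer than 7 crossings exists, and this one achieves 7:
1. Keeper goes to the upper station with sample F and sample K.  [the lower station: sample D, sample E, sample J | the upper station: sample F, sample K]
2. Keeper goes back to the lower station alone.  [the lower station: sample D, sample E, sample J | the upper station: sample F, sample K]
3. Keeper goes to the upper station with sample D.  [the lower station: sample E, sample J | the upper station: sample D, sample F, sample K]
4. Keeper goes back to the lower station with sample F.  [the lower station: sample E, sample F, sample J | the upper station: sample D, sample K]
5. Keeper goes to the upper station with sample E and sample J.  [the lower station: sample F | the upper station: sample D, sample E, sample J, sample K]
6. Keeper goes back to the lower station with sample K.  [the lower station: sample F, sample K | the upper station: sample D, sample E, sample J]
7. Keeper goes to the upper station with sample F and sample K.  [the lower station: — | the upper station: sample D, sample E, sample F, sample J, sample K]

7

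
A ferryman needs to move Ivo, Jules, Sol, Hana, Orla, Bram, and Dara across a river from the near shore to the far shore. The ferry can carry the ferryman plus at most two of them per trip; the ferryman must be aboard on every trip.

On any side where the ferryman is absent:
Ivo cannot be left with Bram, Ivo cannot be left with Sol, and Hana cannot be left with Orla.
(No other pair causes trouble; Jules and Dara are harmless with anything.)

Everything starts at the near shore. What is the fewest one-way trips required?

Counting alone: the ferryman can take at most 2 across per trip to the far shore, so moving all 7 needs at least 4 loaded trips out, with a return between consecutive ones — at least 7 crossings.
The plan below uses exactly 7 crossings, so it is optimal:
1. Ferryman goes to the far shore with Hana and Ivo.
2. Ferryman goes back to the near shore alone.
3. Ferryman goes to the far shore with Jules and Sol.
4. Ferryman goes back to the near shore with Ivo.
5. Ferryman goes to the far shore with Bram and Dara.
6. Ferryman goes back to the near shore alone.
7. Ferryman goes to the far shore with Ivo and Orla.

7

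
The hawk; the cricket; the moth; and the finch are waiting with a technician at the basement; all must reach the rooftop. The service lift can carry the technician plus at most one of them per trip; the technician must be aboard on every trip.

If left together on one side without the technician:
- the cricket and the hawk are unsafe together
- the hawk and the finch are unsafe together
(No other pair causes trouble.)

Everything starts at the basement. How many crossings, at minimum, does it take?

Counting alone: the technician can take at most 1 across per trip to the rooftop, so moving all 4 needs at least 4 loaded trips out, with a return between consecutive ones — at least 7 crossings.
The safety rule pushes this higher. Following every safe sequence of crossings, the most of the 4 that can be at the rooftop as the service lift arrives there on crossing 7 is 3 — never all 4.
So no plan with fewer than 9 crossings exists, and this one achieves 9:
1. Technician goes to the rooftop with the hawk.  [the basement: the cricket, the finch, the moth | the rooftop: the hawk]
2. Technician goes back to the basement alone.  [the basement: the cricket, the finch, the moth | the rooftop: the hawk]
3. Technician goes to the rooftop with the cricket.  [the basement: the finch, the moth | the rooftop: the cricket, the hawk]
4. Technician goes back to the basement with the hawk.  [the basement: the finch, the hawk, the moth | the rooftop: the cricket]
5. Technician goes to the rooftop with the finch.  [the basement: the hawk, the moth | the rooftop: the cricket, the finch]
6. Technician goes back to the basement alone.  [the basement: the hawk, the moth | the rooftop: the cricket, the finch]
7. Technician goes to the rooftop with the moth.  [the basement: the hawk | the rooftop: the cricket, the finch, the moth]
8. Technician goes back to the basement alone.  [the basement: the hawk | the rooftop: the cricket, the finch, the moth]
9. Technician goes to the rooftop with the hawk.  [the basement: — | the rooftop: the cricket, the finch, the hawk, the moth]

9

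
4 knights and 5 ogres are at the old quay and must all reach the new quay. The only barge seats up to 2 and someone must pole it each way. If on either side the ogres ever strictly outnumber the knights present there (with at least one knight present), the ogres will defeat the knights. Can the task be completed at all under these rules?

No

The ogres already outnumber the knights at the old quay before anyone moves, so the starting position itself is disallowed.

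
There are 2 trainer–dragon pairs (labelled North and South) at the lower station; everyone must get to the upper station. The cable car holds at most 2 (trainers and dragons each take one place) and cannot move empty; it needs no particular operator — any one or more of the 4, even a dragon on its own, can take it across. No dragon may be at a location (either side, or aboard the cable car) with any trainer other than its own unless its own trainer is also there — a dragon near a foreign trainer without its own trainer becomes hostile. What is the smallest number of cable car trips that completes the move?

Counting alone: each trip to the upper station takes at most 2 across and each return brings at least 1 back, so after t trips out (and t−1 returns) at most 2t − (t−1) of the 4 are across; that first reaches 4 at t = 3, so at least 5 crossings are needed.
The plan below uses exactly 5 crossings, so it is optimal:
1. dragon North and trainer North cross → the upper station.
2. trainer North crosses ← the lower station.
3. trainer North and trainer South cross → the upper station.
4. trainer South crosses ← the lower station.
5. dragon South and trainer South cross → the upper station.

5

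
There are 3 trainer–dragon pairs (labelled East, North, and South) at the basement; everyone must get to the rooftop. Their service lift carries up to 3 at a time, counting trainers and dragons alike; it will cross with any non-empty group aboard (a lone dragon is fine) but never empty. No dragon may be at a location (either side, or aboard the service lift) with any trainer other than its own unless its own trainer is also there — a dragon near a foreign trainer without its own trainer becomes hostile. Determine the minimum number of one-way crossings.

Counting alone: each trip to the rooftop takes at most 3 across and each return brings at least 1 back, so after t trips out (and t−1 returns) at most 3t − (t−1) of the 6 are across; that first reaches 6 at t = 3, so at least 5 crossings are needed.
The plan below uses exactly 5 crossings, so it is optimal:
1. dragon East and trainer East cross → the rooftop.
2. trainer East crosses ← the basement.
3. trainer East, trainer North, and trainer South cross → the rooftop.
4. dragon East crosses ← the basement.
5. dragon East, dragon North, and dragon South cross → the rooftop.

5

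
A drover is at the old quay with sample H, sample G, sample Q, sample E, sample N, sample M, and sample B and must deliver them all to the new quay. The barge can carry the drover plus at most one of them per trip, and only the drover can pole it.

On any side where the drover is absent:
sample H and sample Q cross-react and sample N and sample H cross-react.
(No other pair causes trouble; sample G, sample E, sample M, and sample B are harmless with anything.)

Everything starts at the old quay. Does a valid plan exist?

Yes

1. Drover goes to the new quay with sample H.
2. Drover goes back to the old quay alone.
3. Drover goes to the new quay with sample G.
4. Drover goes back to the old quay alone.
5. Drover goes to the new quay with sample Q.
6. Drover goes back to the old quay with sample H.
7. Drover goes to the new quay with sample N.
8. Drover goes back to the old quay alone.
9. Drover goes to the new quay with sample E.
10. Drover goes back to the old quay alone.
11. Drover goes to the new quay with sample M.
12. Drover goes back to the old quay alone.
13. Drover goes to the new quay with sample B.
14. Drover goes back to the old quay alone.
15. Drover goes to the new quay with sample H.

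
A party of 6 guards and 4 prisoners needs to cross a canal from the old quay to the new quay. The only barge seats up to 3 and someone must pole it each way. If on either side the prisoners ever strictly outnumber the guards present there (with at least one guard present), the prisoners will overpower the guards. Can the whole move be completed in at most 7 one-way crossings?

Counting alone: each trip to the new quay takes at most 3 across and each return brings at least 1 back, so after t trips out (and t−1 returns) at most 3t − (t−1) of the 10 are across; that first reaches 10 at t = 5, so at least 9 crossings are needed.
Since 7 < 9, 7 crossings cannot be enough. (The shortest complete plan in fact takes 9:)
1. 2 prisoners → the new quay.  (the old quay: 6G 2P; the new quay: 0G 2P)
2. 1 prisoner ← the old quay.  (the old quay: 6G 3P; the new quay: 0G 1P)
3. 3 prisoners → the new quay.  (the old quay: 6G 0P; the new quay: 0G 4P)
4. 1 prisoner ← the old quay.  (the old quay: 6G 1P; the new quay: 0G 3P)
5. 3 guards → the new quay.  (the old quay: 3G 1P; the new quay: 3G 3P)
6. 1 prisoner ← the old quay.  (the old quay: 3G 2P; the new quay: 3G 2P)
7. 1 guard and 2 prisoners → the new quay.  (the old quay: 2G 0P; the new quay: 4G 4P)
8. 1 prisoner ← the old quay.  (the old quay: 2G 1P; the new quay: 4G 3P)
9. 2 guards and 1 prisoner → the new quay.  (the old quay: 0G 0P; the new quay: 6G 4P)

No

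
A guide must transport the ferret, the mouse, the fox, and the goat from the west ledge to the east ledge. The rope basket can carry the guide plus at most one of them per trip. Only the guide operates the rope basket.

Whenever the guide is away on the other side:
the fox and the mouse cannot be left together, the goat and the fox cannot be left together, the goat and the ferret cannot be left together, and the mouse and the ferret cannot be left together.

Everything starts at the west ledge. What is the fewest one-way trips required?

impossible

Whatever the first load, the items left behind include a forbidden pair without the guide. No opening move is safe, so no plan exists.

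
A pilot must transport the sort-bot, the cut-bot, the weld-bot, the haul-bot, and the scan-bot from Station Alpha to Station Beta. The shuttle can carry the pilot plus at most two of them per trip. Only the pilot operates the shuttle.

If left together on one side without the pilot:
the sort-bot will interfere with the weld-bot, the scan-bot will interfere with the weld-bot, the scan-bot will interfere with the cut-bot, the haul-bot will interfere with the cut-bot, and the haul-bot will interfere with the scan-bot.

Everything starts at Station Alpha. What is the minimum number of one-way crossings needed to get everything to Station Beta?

Whatever the first load, the items left behind include a forbidden pair without the pilot. No opening move is safe, so no plan exists.

impossible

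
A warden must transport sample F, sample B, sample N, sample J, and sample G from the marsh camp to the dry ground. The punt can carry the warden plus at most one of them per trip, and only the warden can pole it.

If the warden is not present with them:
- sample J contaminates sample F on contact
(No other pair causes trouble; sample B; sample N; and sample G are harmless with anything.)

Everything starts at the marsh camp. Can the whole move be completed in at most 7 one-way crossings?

No

Counting alone: the warden can take at most 1 across per trip to the dry ground, so moving all 5 needs at least 5 loaded trips out, with a return between consecutive ones — at least 9 crossings.
Since 7 < 9, 7 crossings cannot be enough. (The shortest complete plan in fact takes 9:)
1. Warden goes to the dry ground with sample F.  [the marsh camp: sample B, sample G, sample J, sample N | the dry ground: sample F]
2. Warden goes back to the marsh camp alone.  [the marsh camp: sample B, sample G, sample J, sample N | the dry ground: sample F]
3. Warden goes to the dry ground with sample B.  [the marsh camp: sample G, sample J, sample N | the dry ground: sample B, sample F]
4. Warden goes back to the marsh camp alone.  [the marsh camp: sample G, sample J, sample N | the dry ground: sample B, sample F]
5. Warden goes to the dry ground with sample N.  [the marsh camp: sample G, sample J | the dry ground: sample B, sample F, sample N]
6. Warden goes back to the marsh camp alone.  [the marsh camp: sample G, sample J | the dry ground: sample B, sample F, sample N]
7. Warden goes to the dry ground with sample G.  [the marsh camp: sample J | the dry ground: sample B, sample F, sample G, sample N]
8. Warden goes back to the marsh camp alone.  [the marsh camp: sample J | the dry ground: sample B, sample F, sample G, sample N]
9. Warden goes to the dry ground with sample J.  [the marsh camp: — | the dry ground: sample B, sample F, sample G, sample J, sample N]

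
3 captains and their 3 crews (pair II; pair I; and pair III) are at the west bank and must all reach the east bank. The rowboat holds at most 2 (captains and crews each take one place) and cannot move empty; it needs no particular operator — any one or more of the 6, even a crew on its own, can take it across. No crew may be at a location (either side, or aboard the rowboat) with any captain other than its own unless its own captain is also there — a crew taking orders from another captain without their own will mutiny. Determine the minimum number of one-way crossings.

Counting alone: each trip to the east bank takes at most 2 across and each return brings at least 1 back, so after t trips out (and t−1 returns) at most 2t − (t−1) of the 6 are across; that first reaches 6 at t = 5, so at least 9 crossings are needed.
The safety rule pushes this higher. Following every safe sequence of crossings, the most of the 6 that can be at the east bank as the rowboat arrives there on crossing 9 is 5 — never all 6.
So no plan with fewer than 11 crossings exists, and this one achieves 11:
1. captain II and crew II cross → the east bank.
2. captain II crosses ← the west bank.
3. crew I and crew III cross → the east bank.
4. crew II crosses ← the west bank.
5. captain I and captain III cross → the east bank.
6. captain I and crew I cross ← the west bank.
7. captain I and captain II cross → the east bank.
8. crew III crosses ← the west bank.
9. crew I and crew II cross → the east bank.
10. captain III crosses ← the west bank.
11. captain III and crew III cross → the east bank.

11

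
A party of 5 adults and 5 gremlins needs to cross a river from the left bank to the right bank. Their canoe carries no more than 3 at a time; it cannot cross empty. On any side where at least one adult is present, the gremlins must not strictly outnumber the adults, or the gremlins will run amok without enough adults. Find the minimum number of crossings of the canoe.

Counting alone: each trip to the right bank takes at most 3 across and each return brings at least 1 back, so after t trips out (and t−1 returns) at most 3t − (t−1) of the 10 are across; that first reaches 10 at t = 5, so at least 9 crossings are needed.
The safety rule pushes this higher. Following every safe sequence of crossings, the most of the 10 that can be at the right bank as the canoe arrives there on crossing 9 is 9 — never all 10.
So no plan with fewer than 11 crossings exists, and this one achieves 11:
1. 2 gremlins → the right bank.  (the left bank: 5A 3G; the right bank: 0A 2G)
2. 1 gremlin ← the left bank.  (the left bank: 5A 4G; the right bank: 0A 1G)
3. 3 gremlins → the right bank.  (the left bank: 5A 1G; the right bank: 0A 4G)
4. 1 gremlin ← the left bank.  (the left bank: 5A 2G; the right bank: 0A 3G)
5. 3 adults → the right bank.  (the left bank: 2A 2G; the right bank: 3A 3G)
6. 1 adult and 1 gremlin ← the left bank.  (the left bank: 3A 3G; the right bank: 2A 2G)
7. 3 adults → the right bank.  (the left bank: 0A 3G; the right bank: 5A 2G)
8. 1 gremlin ← the left bank.  (the left bank: 0A 4G; the right bank: 5A 1G)
9. 2 gremlins → the right bank.  (the left bank: 0A 2G; the right bank: 5A 3G)
10. 1 gremlin ← the left bank.  (the left bank: 0A 3G; the right bank: 5A 2G)
11. 3 gremlins → the right bank.  (the left bank: 0A 0G; the right bank: 5A 5G)

11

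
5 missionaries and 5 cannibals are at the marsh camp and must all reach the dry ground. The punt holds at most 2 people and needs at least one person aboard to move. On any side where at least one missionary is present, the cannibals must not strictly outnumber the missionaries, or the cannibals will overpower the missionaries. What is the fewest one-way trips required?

impossible

Following every safe sequence of crossings from the start, the most of the 10 that can be at the dry ground as the punt arrives there on crossings 1, 3, 5, 7 is 2, 3, 4, 5 respectively; the best ever achieved is 5 of 10.
From crossing 9 on, no configuration arises that was not already reachable earlier: only 13 distinct safe configurations (who is on which side, and where the punt is) can ever be reached, none of them has everyone across, and every continuation just revisits them. They are: 0 missionaries + 0 cannibals across (punt back at the start); 0 missionaries + 1 cannibal across (punt there); 0 missionaries + 1 cannibal across (punt back at the start); 0 missionaries + 2 cannibals across (punt there); 0 missionaries + 2 cannibals across (punt back at the start); 0 missionaries + 3 cannibals across (punt there); 0 missionaries + 3 cannibals across (punt back at the start); 0 missionaries + 4 cannibals across (punt there); 0 missionaries + 4 cannibals across (punt back at the start); 0 missionaries + 5 cannibals across (punt there); 1 missionary + 1 cannibal across (punt there); 1 missionary + 1 cannibal across (punt back at the start); 2 missionaries + 2 cannibals across (punt there). So no valid plan exists.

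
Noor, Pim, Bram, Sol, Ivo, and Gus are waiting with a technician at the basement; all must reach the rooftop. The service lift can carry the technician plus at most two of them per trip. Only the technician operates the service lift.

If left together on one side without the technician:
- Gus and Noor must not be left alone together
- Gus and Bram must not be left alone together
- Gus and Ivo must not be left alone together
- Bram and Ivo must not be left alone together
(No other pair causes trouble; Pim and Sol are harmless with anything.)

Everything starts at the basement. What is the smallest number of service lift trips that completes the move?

Counting alone: the technician can take at most 2 across per trip to the rooftop, so moving all 6 needs at least 3 loaded trips out, with a return between consecutive ones — at least 5 crossings.
The safety rule pushes this higher. Following every safe sequence of crossings, the most of the 6 that can be at the rooftop as the service lift arrives there on crossings 5, 7 is 4, 5 respectively — never all 6.
So no plan with fewer than 9 crossings exists, and this one achieves 9:
1. Technician goes to the rooftop with Bram and Gus.
2. Technician goes back to the basement with Bram.
3. Technician goes to the rooftop with Bram and Noor.
4. Technician goes back to the basement with Gus.
5. Technician goes to the rooftop with Ivo and Pim.
6. Technician goes back to the basement with Bram.
7. Technician goes to the rooftop with Bram and Sol.
8. Technician goes back to the basement with Bram.
9. Technician goes to the rooftop with Bram and Gus.

9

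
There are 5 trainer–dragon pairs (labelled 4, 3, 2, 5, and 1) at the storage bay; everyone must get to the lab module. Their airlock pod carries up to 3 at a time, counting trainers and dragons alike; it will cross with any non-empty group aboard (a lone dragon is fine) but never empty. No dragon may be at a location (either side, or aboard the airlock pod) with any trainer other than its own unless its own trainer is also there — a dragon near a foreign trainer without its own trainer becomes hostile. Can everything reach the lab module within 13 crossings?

Yes

Yes — this plan uses 11 crossings (≤ 13):
1. dragon 4 and trainer 4 cross → the lab module.
2. trainer 4 crosses ← the storage bay.
3. dragon 2, dragon 3, and dragon 5 cross → the lab module.
4. dragon 4 crosses ← the storage bay.
5. trainer 2, trainer 3, and trainer 5 cross → the lab module.
6. dragon 3 and trainer 3 cross ← the storage bay.
7. trainer 1, trainer 3, and trainer 4 cross → the lab module.
8. dragon 2 crosses ← the storage bay.
9. dragon 3 and dragon 4 cross → the lab module.
10. dragon 4 crosses ← the storage bay.
11. dragon 1, dragon 2, and dragon 4 cross → the lab module.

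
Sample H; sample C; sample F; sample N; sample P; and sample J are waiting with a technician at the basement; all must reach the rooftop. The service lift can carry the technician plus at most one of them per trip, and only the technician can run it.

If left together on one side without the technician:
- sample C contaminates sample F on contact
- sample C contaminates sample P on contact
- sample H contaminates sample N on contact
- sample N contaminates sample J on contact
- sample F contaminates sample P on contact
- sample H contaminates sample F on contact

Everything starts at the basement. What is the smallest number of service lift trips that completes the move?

impossible

Whatever the first load, the items left behind include a forbidden pair without the technician. No opening move is safe, so no plan exists.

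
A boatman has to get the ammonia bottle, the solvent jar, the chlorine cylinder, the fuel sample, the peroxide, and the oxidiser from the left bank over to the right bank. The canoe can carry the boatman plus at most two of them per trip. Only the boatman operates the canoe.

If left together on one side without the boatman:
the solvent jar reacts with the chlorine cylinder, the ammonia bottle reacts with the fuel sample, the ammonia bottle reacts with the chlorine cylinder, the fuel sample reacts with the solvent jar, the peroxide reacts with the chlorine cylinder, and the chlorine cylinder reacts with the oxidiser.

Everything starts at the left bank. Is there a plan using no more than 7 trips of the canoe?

Yes

Yes — this plan uses 7 crossings (≤ 7):
1. Boatman goes to the right bank with the chlorine cylinder and the fuel sample.  [the left bank: the ammonia bottle, the oxidiser, the peroxide, the solvent jar | the right bank: the chlorine cylinder, the fuel sample]
2. Boatman goes back to the left bank alone.  [the left bank: the ammonia bottle, the oxidiser, the peroxide, the solvent jar | the right bank: the chlorine cylinder, the fuel sample]
3. Boatman goes to the right bank with the ammonia bottle and the solvent jar.  [the left bank: the oxidiser, the peroxide | the right bank: the ammonia bottle, the chlorine cylinder, the fuel sample, the solvent jar]
4. Boatman goes back to the left bank with the chlorine cylinder and the fuel sample.  [the left bank: the chlorine cylinder, the fuel sample, the oxidiser, the peroxide | the right bank: the ammonia bottle, the solvent jar]
5. Boatman goes to the right bank with the oxidiser and the peroxide.  [the left bank: the chlorine cylinder, the fuel sample | the right bank: the ammonia bottle, the oxidiser, the peroxide, the solvent jar]
6. Boatman goes back to the left bank alone.  [the left bank: the chlorine cylinder, the fuel sample | the right bank: the ammonia bottle, the oxidiser, the peroxide, the solvent jar]
7. Boatman goes to the right bank with the chlorine cylinder and the fuel sample.  [the left bank: — | the right bank: the ammonia bottle, the chlorine cylinder, the fuel sample, the oxidiser, the peroxide, the solvent jar]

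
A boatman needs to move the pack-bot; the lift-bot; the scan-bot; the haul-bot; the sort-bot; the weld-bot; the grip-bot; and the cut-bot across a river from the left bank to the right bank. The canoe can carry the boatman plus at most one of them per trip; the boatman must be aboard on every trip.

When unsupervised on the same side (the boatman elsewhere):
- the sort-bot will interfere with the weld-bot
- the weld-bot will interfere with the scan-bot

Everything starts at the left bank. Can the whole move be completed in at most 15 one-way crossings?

No

Counting alone: the boatman can take at most 1 across per trip to the right bank, so moving all 8 needs at least 8 loaded trips out, with a return between consecutive ones — at least 15 crossings.
The safety rule pushes this higher. Following every safe sequence of crossings, the most of the 8 that can be at the right bank as the canoe arrives there on crossing 15 is 7 — never all 8.
So the move cannot be finished within 15 crossings. (The shortest complete plan takes 17:)
1. Boatman goes to the right bank with the weld-bot.  [the left bank: the cut-bot, the grip-bot, the haul-bot, the lift-bot, the pack-bot, the scan-bot, the sort-bot | the right bank: the weld-bot]
2. Boatman goes back to the left bank alone.  [the left bank: the cut-bot, the grip-bot, the haul-bot, the lift-bot, the pack-bot, the scan-bot, the sort-bot | the right bank: the weld-bot]
3. Boatman goes to the right bank with the pack-bot.  [the left bank: the cut-bot, the grip-bot, the haul-bot, the lift-bot, the scan-bot, the sort-bot | the right bank: the pack-bot, the weld-bot]
4. Boatman goes back to the left bank alone.  [the left bank: the cut-bot, the grip-bot, the haul-bot, the lift-bot, the scan-bot, the sort-bot | the right bank: the pack-bot, the weld-bot]
5. Boatman goes to the right bank with the lift-bot.  [the left bank: the cut-bot, the grip-bot, the haul-bot, the scan-bot, the sort-bot | the right bank: the lift-bot, the pack-bot, the weld-bot]
6. Boatman goes back to the left bank alone.  [the left bank: the cut-bot, the grip-bot, the haul-bot, the scan-bot, the sort-bot | the right bank: the lift-bot, the pack-bot, the weld-bot]
7. Boatman goes to the right bank with the scan-bot.  [the left bank: the cut-bot, the grip-bot, the haul-bot, the sort-bot | the right bank: the lift-bot, the pack-bot, the scan-bot, the weld-bot]
8. Boatman goes back to the left bank with the weld-bot.  [the left bank: the cut-bot, the grip-bot, the haul-bot, the sort-bot, the weld-bot | the right bank: the lift-bot, the pack-bot, the scan-bot]
9. Boatman goes to the right bank with the sort-bot.  [the left bank: the cut-bot, the grip-bot, the haul-bot, the weld-bot | the right bank: the lift-bot, the pack-bot, the scan-bot, the sort-bot]
10. Boatman goes back to the left bank alone.  [the left bank: the cut-bot, the grip-bot, the haul-bot, the weld-bot | the right bank: the lift-bot, the pack-bot, the scan-bot, the sort-bot]
11. Boatman goes to the right bank with the haul-bot.  [the left bank: the cut-bot, the grip-bot, the weld-bot | the right bank: the haul-bot, the lift-bot, the pack-bot, the scan-bot, the sort-bot]
12. Boatman goes back to the left bank alone.  [the left bank: the cut-bot, the grip-bot, the weld-bot | the right bank: the haul-bot, the lift-bot, the pack-bot, the scan-bot, the sort-bot]
13. Boatman goes to the right bank with the grip-bot.  [the left bank: the cut-bot, the weld-bot | the right bank: the grip-bot, the haul-bot, the lift-bot, the pack-bot, the scan-bot, the sort-bot]
14. Boatman goes back to the left bank alone.  [the left bank: the cut-bot, the weld-bot | the right bank: the grip-bot, the haul-bot, the lift-bot, the pack-bot, the scan-bot, the sort-bot]
15. Boatman goes to the right bank with the cut-bot.  [the left bank: the weld-bot | the right bank: the cut-bot, the grip-bot, the haul-bot, the lift-bot, the pack-bot, the scan-bot, the sort-bot]
16. Boatman goes back to the left bank alone.  [the left bank: the weld-bot | the right bank: the cut-bot, the grip-bot, the haul-bot, the lift-bot, the pack-bot, the scan-bot, the sort-bot]
17. Boatman goes to the right bank with the weld-bot.  [the left bank: — | the right bank: the cut-bot, the grip-bot, the haul-bot, the lift-bot, the pack-bot, the scan-bot, the sort-bot, the weld-bot]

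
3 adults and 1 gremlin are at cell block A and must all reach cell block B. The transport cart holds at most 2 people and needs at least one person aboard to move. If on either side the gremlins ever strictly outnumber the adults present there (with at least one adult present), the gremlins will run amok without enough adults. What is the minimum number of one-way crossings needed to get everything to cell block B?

Counting alone: each trip to cell block B takes at most 2 across and each return brings at least 1 back, so after t trips out (and t−1 returns) at most 2t − (t−1) of the 4 are across; that first reaches 4 at t = 3, so at least 5 crossings are needed.
The plan below uses exactly 5 crossings, so it is optimal:
1. 1 adult and 1 gremlin → cell block B.  (cell block A: 2A 0G; cell block B: 1A 1G)
2. 1 gremlin ← cell block A.  (cell block A: 2A 1G; cell block B: 1A 0G)
3. 1 adult and 1 gremlin → cell block B.  (cell block A: 1A 0G; cell block B: 2A 1G)
4. 1 gremlin ← cell block A.  (cell block A: 1A 1G; cell block B: 2A 0G)
5. 1 adult and 1 gremlin → cell block B.  (cell block A: 0A 0G; cell block B: 3A 1G)

5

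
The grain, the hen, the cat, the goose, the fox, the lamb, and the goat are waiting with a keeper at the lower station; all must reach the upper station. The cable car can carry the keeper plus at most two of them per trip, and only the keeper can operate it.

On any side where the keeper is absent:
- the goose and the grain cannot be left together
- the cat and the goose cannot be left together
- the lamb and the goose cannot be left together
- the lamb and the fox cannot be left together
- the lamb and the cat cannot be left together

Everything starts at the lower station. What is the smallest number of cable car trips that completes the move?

11

Counting alone: the keeper can take at most 2 across per trip to the upper station, so moving all 7 needs at least 4 loaded trips out, with a return between consecutive ones — at least 7 crossings.
The safety rule pushes this higher. Following every safe sequence of crossings, the most of the 7 that can be at the upper station as the cable car arrives there on crossings 7, 9 is 5, 6 respectively — never all 7.
So no plan with fewer than 11 crossings exists, and this one achieves 11:
1. Keeper goes to the upper station with the goose and the lamb.  [the lower station: the cat, the fox, the goat, the grain, the hen | the upper station: the goose, the lamb]
2. Keeper goes back to the lower station with the goose.  [the lower station: the cat, the fox, the goat, the goose, the grain, the hen | the upper station: the lamb]
3. Keeper goes to the upper station with the cat and the grain.  [the lower station: the fox, the goat, the goose, the hen | the upper station: the cat, the grain, the lamb]
4. Keeper goes back to the lower station with the cat.  [the lower station: the cat, the fox, the goat, the goose, the hen | the upper station: the grain, the lamb]
5. Keeper goes to the upper station with the cat and the hen.  [the lower station: the fox, the goat, the goose | the upper station: the cat, the grain, the hen, the lamb]
6. Keeper goes back to the lower station with the cat.  [the lower station: the cat, the fox, the goat, the goose | the upper station: the grain, the hen, the lamb]
7. Keeper goes to the upper station with the cat and the fox.  [the lower station: the goat, the goose | the upper station: the cat, the fox, the grain, the hen, the lamb]
8. Keeper goes back to the lower station with the lamb.  [the lower station: the goat, the goose, the lamb | the upper station: the cat, the fox, the grain, the hen]
9. Keeper goes to the upper station with the goat and the goose.  [the lower station: the lamb | the upper station: the cat, the fox, the goat, the goose, the grain, the hen]
10. Keeper goes back to the lower station with the goose.  [the lower station: the goose, the lamb | the upper station: the cat, the fox, the goat, the grain, the hen]
11. Keeper goes to the upper station with the goose and the lamb.  [the lower station: — | the upper station: the cat, the fox, the goat, the goose, the grain, the hen, the lamb]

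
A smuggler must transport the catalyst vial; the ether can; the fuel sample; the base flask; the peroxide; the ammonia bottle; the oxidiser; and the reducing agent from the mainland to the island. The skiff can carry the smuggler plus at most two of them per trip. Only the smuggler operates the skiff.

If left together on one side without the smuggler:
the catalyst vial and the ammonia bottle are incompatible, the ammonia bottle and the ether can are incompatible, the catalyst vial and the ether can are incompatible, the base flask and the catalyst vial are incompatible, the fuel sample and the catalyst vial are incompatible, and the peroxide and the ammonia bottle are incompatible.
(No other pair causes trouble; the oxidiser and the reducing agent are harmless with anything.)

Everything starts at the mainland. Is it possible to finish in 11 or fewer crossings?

No

Counting alone: the smuggler can take at most 2 across per trip to the island, so moving all 8 needs at least 4 loaded trips out, with a return between consecutive ones — at least 7 crossings.
The safety rule pushes this higher. Following every safe sequence of crossings, the most of the 8 that can be at the island as the skiff arrives there on crossings 7, 9, 11 is 5, 6, 7 respectively — never all 8.
So the move cannot be finished within 11 crossings. (The shortest complete plan takes 13:)
1. Smuggler goes to the island with the ammonia bottle and the catalyst vial.
2. Smuggler goes back to the mainland with the catalyst vial.
3. Smuggler goes to the island with the catalyst vial and the fuel sample.
4. Smuggler goes back to the mainland with the catalyst vial.
5. Smuggler goes to the island with the base flask and the catalyst vial.
6. Smuggler goes back to the mainland with the catalyst vial.
7. Smuggler goes to the island with the catalyst vial and the oxidiser.
8. Smuggler goes back to the mainland with the catalyst vial.
9. Smuggler goes to the island with the catalyst vial and the reducing agent.
10. Smuggler goes back to the mainland with the catalyst vial.
11. Smuggler goes to the island with the ether can and the peroxide.
12. Smuggler goes back to the mainland with the ammonia bottle.
13. Smuggler goes to the island with the ammonia bottle and the catalyst vial.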